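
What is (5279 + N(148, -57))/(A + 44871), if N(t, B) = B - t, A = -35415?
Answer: 2537/4728 ≈ 0.53659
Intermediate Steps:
(5279 + N(148, -57))/(A + 44871) = (5279 + (-57 - 1*148))/(-35415 + 44871) = (5279 + (-57 - 148))/9456 = (5279 - 205)*(1/9456) = 5074*(1/9456) = 2537/4728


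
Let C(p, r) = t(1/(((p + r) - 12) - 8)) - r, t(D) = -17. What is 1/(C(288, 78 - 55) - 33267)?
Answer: -1/33307 ≈ -3.0024e-5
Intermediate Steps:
C(p, r) = -17 - r
1/(C(288, 78 - 55) - 33267) = 1/((-17 - (78 - 55)) - 33267) = 1/((-17 - 1*23) - 33267) = 1/((-17 - 23) - 33267) = 1/(-40 - 33267) = 1/(-33307) = -1/33307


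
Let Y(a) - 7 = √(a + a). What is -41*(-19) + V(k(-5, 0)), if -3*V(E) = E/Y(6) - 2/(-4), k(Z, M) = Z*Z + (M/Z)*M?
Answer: 57517/74 + 50*√3/111 ≈ 778.04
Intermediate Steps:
k(Z, M) = Z² + M²/Z
Y(a) = 7 + √2*√a (Y(a) = 7 + √(a + a) = 7 + √(2*a) = 7 + √2*√a)
V(E) = -⅙ - E/(3*(7 + 2*√3)) (V(E) = -(E/(7 + √2*√6) - 2/(-4))/3 = -(E/(7 + 2*√3) - 2*(-¼))/3 = -(E/(7 + 2*√3) + ½)/3 = -(½ + E/(7 + 2*√3))/3 = -⅙ - E/(3*(7 + 2*√3)))
-41*(-19) + V(k(-5, 0)) = -41*(-19) + (-⅙ - 7*(0² + (-5)³)/(111*(-5)) + 2*((0² + (-5)³)/(-5))*√3/111) = 779 + (-⅙ - (-7)*(0 - 125)/555 + 2*(-(0 - 125)/5)*√3/111) = 779 + (-⅙ - (-7)*(-125)/555 + 2*(-⅕*(-125))*√3/111) = 779 + (-⅙ - 7/111*25 + (2/111)*25*√3) = 779 + (-⅙ - 175/111 + 50*√3/111) = 779 + (-129/74 + 50*√3/111) = 57517/74 + 50*√3/111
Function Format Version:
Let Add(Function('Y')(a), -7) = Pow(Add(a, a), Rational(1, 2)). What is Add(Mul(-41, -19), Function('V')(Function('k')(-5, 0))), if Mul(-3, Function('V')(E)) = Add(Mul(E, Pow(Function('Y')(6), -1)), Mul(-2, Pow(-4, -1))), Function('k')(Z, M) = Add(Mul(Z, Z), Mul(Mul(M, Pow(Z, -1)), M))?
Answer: Add(Rational(57517, 74), Mul(Rational(50, 111), Pow(3, Rational(1, 2)))) ≈ 778.04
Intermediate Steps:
Function('k')(Z, M) = Add(Pow(Z, 2), Mul(Pow(M, 2), Pow(Z, -1)))
Function('Y')(a) = Add(7, Mul(Pow(2, Rational(1, 2)), Pow(a, Rational(1, 2)))) (Function('Y')(a) = Add(7, Pow(Add(a, a), Rational(1, 2))) = Add(7, Pow(Mul(2, a), Rational(1, 2))) = Add(7, Mul(Pow(2, Rational(1, 2)), Pow(a, Rational(1, 2)))))
Function('V')(E) = Add(Rational(-1, 6), Mul(Rational(-1, 3), E, Pow(Add(7, Mul(2, Pow(3, Rational(1, 2)))), -1))) (Function('V')(E) = Mul(Rational(-1, 3), Add(Mul(E, Pow(Add(7, Mul(Pow(2, Rational(1, 2)), Pow(6, Rational(1, 2)))), -1)), Mul(-2, Pow(-4, -1)))) = Mul(Rational(-1, 3), Add(Mul(E, Pow(Add(7, Mul(2, Pow(3, Rational(1, 2)))), -1)), Mul(-2, Rational(-1, 4)))) = Mul(Rational(-1, 3), Add(Mul(E, Pow(Add(7, Mul(2, Pow(3, Rational(1, 2)))), -1)), Rational(1, 2))) = Mul(Rational(-1, 3), Add(Rational(1, 2), Mul(E, Pow(Add(7, Mul(2, Pow(3, Rational(1, 2)))), -1)))) = Add(Rational(-1, 6), Mul(Rational(-1, 3), E, Pow(Add(7, Mul(2, Pow(3, Rational(1, 2)))), -1))))
Add(Mul(-41, -19), Function('V')(Function('k')(-5, 0))) = Add(Mul(-41, -19), Add(Rational(-1, 6), Mul(Rational(-7, 111), Mul(Pow(-5, -1), Add(Pow(0, 2), Pow(-5, 3)))), Mul(Rational(2, 111), Mul(Pow(-5, -1), Add(Pow(0, 2), Pow(-5, 3))), Pow(3, Rational(1, 2))))) = Add(779, Add(Rational(-1, 6), Mul(Rational(-7, 111), Mul(Rational(-1, 5), Add(0, -125))), Mul(Rational(2, 111), Mul(Rational(-1, 5), Add(0, -125)), Pow(3, Rational(1, 2))))) = Add(779, Add(Rational(-1, 6), Mul(Rational(-7, 111), Mul(Rational(-1, 5), -125)), Mul(Rational(2, 111), Mul(Rational(-1, 5), -125), Pow(3, Rational(1, 2))))) = Add(779, Add(Rational(-1, 6), Mul(Rational(-7, 111), 25), Mul(Rational(2, 111), 25, Pow(3, Rational(1, 2))))) = Add(779, Add(Rational(-1, 6), Rational(-175, 111), Mul(Rational(50, 111), Pow(3, Rational(1, 2))))) = Add(779, Add(Rational(-129, 74), Mul(Rational(50, 111), Pow(3, Rational(1, 2))))) = Add(Rational(57517, 74), Mul(Rational(50, 111), Pow(3, Rational(1, 2))))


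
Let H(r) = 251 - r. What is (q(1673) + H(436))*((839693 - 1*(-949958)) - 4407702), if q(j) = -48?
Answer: 610005883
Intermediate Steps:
(q(1673) + H(436))*((839693 - 1*(-949958)) - 4407702) = (-48 + (251 - 1*436))*((839693 - 1*(-949958)) - 4407702) = (-48 + (251 - 436))*((839693 + 949958) - 4407702) = (-48 - 185)*(1789651 - 4407702) = -233*(-2618051) = 610005883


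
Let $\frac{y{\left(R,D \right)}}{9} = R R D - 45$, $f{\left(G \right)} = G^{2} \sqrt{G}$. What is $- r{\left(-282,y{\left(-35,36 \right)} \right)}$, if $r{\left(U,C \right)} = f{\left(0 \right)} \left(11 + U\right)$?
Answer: $0$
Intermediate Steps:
$f{\left(G \right)} = G^{\frac{5}{2}}$
$y{\left(R,D \right)} = -405 + 9 D R^{2}$ ($y{\left(R,D \right)} = 9 \left(R R D - 45\right) = 9 \left(R^{2} D - 45\right) = 9 \left(D R^{2} - 45\right) = 9 \left(-45 + D R^{2}\right) = -405 + 9 D R^{2}$)
$r{\left(U,C \right)} = 0$ ($r{\left(U,C \right)} = 0^{\frac{5}{2}} \left(11 + U\right) = 0 \left(11 + U\right) = 0$)
$- r{\left(-282,y{\left(-35,36 \right)} \right)} = \left(-1\right) 0 = 0$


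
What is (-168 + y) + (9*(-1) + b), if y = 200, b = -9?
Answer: 14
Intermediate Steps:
(-168 + y) + (9*(-1) + b) = (-168 + 200) + (9*(-1) - 9) = 32 + (-9 - 9) = 32 - 18 = 14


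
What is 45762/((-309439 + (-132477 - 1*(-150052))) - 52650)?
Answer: -7627/57419 ≈ -0.13283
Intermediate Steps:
45762/((-309439 + (-132477 - 1*(-150052))) - 52650) = 45762/((-309439 + (-132477 + 150052)) - 52650) = 45762/((-309439 + 17575) - 52650) = 45762/(-291864 - 52650) = 45762/(-344514) = 45762*(-1/344514) = -7627/57419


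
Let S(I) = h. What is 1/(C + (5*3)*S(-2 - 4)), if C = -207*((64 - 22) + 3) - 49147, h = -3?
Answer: -1/58507 ≈ -1.7092e-5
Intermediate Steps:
S(I) = -3
C = -58462 (C = -207*(42 + 3) - 49147 = -207*45 - 49147 = -9315 - 49147 = -58462)
1/(C + (5*3)*S(-2 - 4)) = 1/(-58462 + (5*3)*(-3)) = 1/(-58462 + 15*(-3)) = 1/(-58462 - 45) = 1/(-58507) = -1/58507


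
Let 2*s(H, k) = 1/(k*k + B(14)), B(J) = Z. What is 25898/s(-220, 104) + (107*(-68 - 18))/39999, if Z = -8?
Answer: 22391886899630/39999 ≈ 5.5981e+8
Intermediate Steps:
B(J) = -8
s(H, k) = 1/(2*(-8 + k**2)) (s(H, k) = 1/(2*(k*k - 8)) = 1/(2*(k**2 - 8)) = 1/(2*(-8 + k**2)))
25898/s(-220, 104) + (107*(-68 - 18))/39999 = 25898/((1/(2*(-8 + 104**2)))) + (107*(-68 - 18))/39999 = 25898/((1/(2*(-8 + 10816)))) + (107*(-86))*(1/39999) = 25898/(((1/2)/10808)) - 9202*1/39999 = 25898/(((1/2)*(1/10808))) - 9202/39999 = 25898/(1/21616) - 9202/39999 = 25898*21616 - 9202/39999 = 559811168 - 9202/39999 = 22391886899630/39999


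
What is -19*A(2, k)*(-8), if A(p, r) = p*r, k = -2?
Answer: -608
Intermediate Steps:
-19*A(2, k)*(-8) = -38*(-2)*(-8) = -19*(-4)*(-8) = 76*(-8) = -608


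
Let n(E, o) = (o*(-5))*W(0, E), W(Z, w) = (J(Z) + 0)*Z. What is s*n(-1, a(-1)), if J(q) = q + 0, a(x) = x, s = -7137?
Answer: 0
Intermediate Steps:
J(q) = q
W(Z, w) = Z² (W(Z, w) = (Z + 0)*Z = Z*Z = Z²)
n(E, o) = 0 (n(E, o) = (o*(-5))*0² = -5*o*0 = 0)
s*n(-1, a(-1)) = -7137*0 = 0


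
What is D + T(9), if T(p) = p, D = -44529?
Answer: -44520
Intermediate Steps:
D + T(9) = -44529 + 9 = -44520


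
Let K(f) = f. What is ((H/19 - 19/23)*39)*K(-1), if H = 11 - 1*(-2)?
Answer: 2418/437 ≈ 5.5332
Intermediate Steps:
H = 13 (H = 11 + 2 = 13)
((H/19 - 19/23)*39)*K(-1) = ((13/19 - 19/23)*39)*(-1) = -62/437*39*(-1) = -2418/437*(-1) = 2418/437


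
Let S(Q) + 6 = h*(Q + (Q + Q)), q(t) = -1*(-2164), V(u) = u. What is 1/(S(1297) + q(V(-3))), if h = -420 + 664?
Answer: 1/951562 ≈ 1.0509e-6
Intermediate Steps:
h = 244
q(t) = 2164
S(Q) = -6 + 732*Q (S(Q) = -6 + 244*(Q + (Q + Q)) = -6 + 244*(Q + 2*Q) = -6 + 244*(3*Q) = -6 + 732*Q)
1/(S(1297) + q(V(-3))) = 1/((-6 + 732*1297) + 2164) = 1/((-6 + 949404) + 2164) = 1/(949398 + 2164) = 1/951562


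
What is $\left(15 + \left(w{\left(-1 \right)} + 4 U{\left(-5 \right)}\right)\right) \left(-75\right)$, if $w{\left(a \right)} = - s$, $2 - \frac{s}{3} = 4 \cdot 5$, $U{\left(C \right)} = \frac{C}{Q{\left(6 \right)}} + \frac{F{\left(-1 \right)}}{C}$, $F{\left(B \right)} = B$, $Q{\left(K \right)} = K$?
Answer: $-4985$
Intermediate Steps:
$U{\left(C \right)} = - \frac{1}{C} + \frac{C}{6}$ ($U{\left(C \right)} = \frac{C}{6} - \frac{1}{C} = - \frac{1}{C} + \frac{C}{6}$)
$s = -54$ ($s = 6 - 3 \cdot 4 \cdot 5 = 6 - 60 = -54$)
$w{\left(a \right)} = 54$ ($w{\left(a \right)} = \left(-1\right) \left(-54\right) = 54$)
$\left(15 + \left(w{\left(-1 \right)} + 4 U{\left(-5 \right)}\right)\right) \left(-75\right) = \left(15 + \left(54 + 4 \left(- \frac{1}{-5} + \frac{1}{6} \left(-5\right)\right)\right)\right) \left(-75\right) = \left(15 + \left(54 + 4 \left(\left(-1\right) \left(- \frac{1}{5}\right) - \frac{5}{6}\right)\right)\right) \left(-75\right) = \left(15 + \left(54 + 4 \left(\frac{1}{5} - \frac{5}{6}\right)\right)\right) \left(-75\right) = \left(15 + \left(54 + 4 \left(- \frac{19}{30}\right)\right)\right) \left(-75\right) = \left(15 + \left(54 - \frac{38}{15}\right)\right) \left(-75\right) = \left(15 + \frac{772}{15}\right) \left(-75\right) = \frac{997}{15} \left(-75\right) = -4985$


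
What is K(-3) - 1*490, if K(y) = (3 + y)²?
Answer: -490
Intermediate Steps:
K(-3) - 1*490 = (3 - 3)² - 1*490 = 0² - 490 = 0 - 490 = -490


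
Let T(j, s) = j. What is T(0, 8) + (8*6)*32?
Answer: 1536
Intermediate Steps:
T(0, 8) + (8*6)*32 = 0 + (8*6)*32 = 0 + 48*32 = 0 + 1536 = 1536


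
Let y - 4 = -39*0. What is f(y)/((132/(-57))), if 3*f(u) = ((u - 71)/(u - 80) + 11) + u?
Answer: -1207/528 ≈ -2.2860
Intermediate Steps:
y = 4 (y = 4 - 39*0 = 4 + 0 = 4)
f(u) = 11/3 + u/3 + (-71 + u)/(3*(-80 + u)) (f(u) = (((u - 71)/(u - 80) + 11) + u)/3 = (((-71 + u)/(-80 + u) + 11) + u)/3 = ((11 + (-71 + u)/(-80 + u)) + u)/3 = (11 + u + (-71 + u)/(-80 + u))/3 = 11/3 + u/3 + (-71 + u)/(3*(-80 + u)))
f(y)/((132/(-57))) = ((-951 + 4² - 68*4)/(3*(-80 + 4)))/((132/(-57))) = ((⅓)*(-951 + 16 - 272)/(-76))/((132*(-1/57))) = ((⅓)*(-1/76)*(-1207))/(-44/19) = (1207/228)*(-19/44) = -1207/528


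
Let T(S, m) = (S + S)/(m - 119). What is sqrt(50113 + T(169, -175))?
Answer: sqrt(22099326)/21 ≈ 223.86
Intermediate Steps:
T(S, m) = 2*S/(-119 + m) (T(S, m) = (2*S)/(-119 + m) = 2*S/(-119 + m))
sqrt(50113 + T(169, -175)) = sqrt(50113 + 2*169/(-119 - 175)) = sqrt(50113 + 2*169/(-294)) = sqrt(50113 + 2*169*(-1/294)) = sqrt(50113 - 169/147) = sqrt(7366442/147) = sqrt(22099326)/21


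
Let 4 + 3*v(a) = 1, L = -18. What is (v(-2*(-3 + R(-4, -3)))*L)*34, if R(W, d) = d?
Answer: 612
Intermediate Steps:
v(a) = -1 (v(a) = -4/3 + (1/3)*1 = -4/3 + 1/3 = -1)
(v(-2*(-3 + R(-4, -3)))*L)*34 = -1*(-18)*34 = 18*34 = 612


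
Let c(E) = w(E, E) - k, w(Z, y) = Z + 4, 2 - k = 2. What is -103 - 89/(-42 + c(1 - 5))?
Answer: -4237/42 ≈ -100.88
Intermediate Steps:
k = 0 (k = 2 - 1*2 = 2 - 2 = 0)
w(Z, y) = 4 + Z
c(E) = 4 + E (c(E) = (4 + E) - 1*0 = (4 + E) + 0 = 4 + E)
-103 - 89/(-42 + c(1 - 5)) = -103 - 89/(-42 + (4 + (1 - 5))) = -103 - 89/(-42 + (4 - 4)) = -103 - 89/(-42 + 0) = -103 - 89/(-42) = -103 - 89*(-1/42) = -103 + 89/42 = -4237/42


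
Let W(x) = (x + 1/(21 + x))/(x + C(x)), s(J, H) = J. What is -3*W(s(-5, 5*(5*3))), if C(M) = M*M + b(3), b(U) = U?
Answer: 237/368 ≈ 0.64402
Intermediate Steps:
C(M) = 3 + M² (C(M) = M*M + 3 = M² + 3 = 3 + M²)
W(x) = (x + 1/(21 + x))/(3 + x + x²) (W(x) = (x + 1/(21 + x))/(x + (3 + x²)) = (x + 1/(21 + x))/(3 + x + x²))
-3*W(s(-5, 5*(5*3))) = -3*(1 + (-5)² + 21*(-5))/(63 + (-5)³ + 22*(-5)² + 24*(-5)) = -3*(1 + 25 - 105)/(63 - 125 + 22*25 - 120) = -3*(-79)/(63 - 125 + 550 - 120) = -3*(-79)/368 = -3*(-79/368) = 237/368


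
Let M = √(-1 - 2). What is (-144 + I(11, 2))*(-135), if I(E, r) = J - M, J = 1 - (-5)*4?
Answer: 16605 + 135*I*√3 ≈ 16605.0 + 233.83*I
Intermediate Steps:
M = I*√3 (M = √(-3) = I*√3 ≈ 1.732*I)
J = 21 (J = 1 - 1*(-20) = 1 + 20 = 21)
I(E, r) = 21 - I*√3
(-144 + I(11, 2))*(-135) = (-144 + (21 - I*√3))*(-135) = (-123 - I*√3)*(-135) = 16605 + 135*I*√3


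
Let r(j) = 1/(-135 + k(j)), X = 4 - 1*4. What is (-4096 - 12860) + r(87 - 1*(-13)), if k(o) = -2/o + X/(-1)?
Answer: -114470006/6751 ≈ -16956.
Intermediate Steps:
X = 0 (X = 4 - 4 = 0)
k(o) = -2/o (k(o) = -2/o + 0/(-1) = -2/o + 0*(-1) = -2/o + 0 = -2/o)
r(j) = 1/(-135 - 2/j)
(-4096 - 12860) + r(87 - 1*(-13)) = (-4096 - 12860) - (87 - 1*(-13))/(2 + 135*(87 - 1*(-13))) = -16956 - (87 + 13)/(2 + 135*(87 + 13)) = -16956 - 1*100/(2 + 135*100) = -16956 - 1*100/(2 + 13500) = -16956 - 1*100/13502 = -16956 - 1*100*1/13502 = -16956 - 50/6751 = -114470006/6751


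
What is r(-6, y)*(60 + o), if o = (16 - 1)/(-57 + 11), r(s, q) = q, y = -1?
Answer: -2745/46 ≈ -59.674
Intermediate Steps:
o = -15/46 (o = 15/(-46) = 15*(-1/46) = -15/46 ≈ -0.32609)
r(-6, y)*(60 + o) = -(60 - 15/46) = -1*2745/46 = -2745/46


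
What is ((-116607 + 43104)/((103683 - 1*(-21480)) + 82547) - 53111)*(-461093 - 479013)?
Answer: 5185511560353589/103855 ≈ 4.9930e+10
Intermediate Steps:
((-116607 + 43104)/((103683 - 1*(-21480)) + 82547) - 53111)*(-461093 - 479013) = (-73503/((103683 + 21480) + 82547) - 53111)*(-940106) = (-73503/(125163 + 82547) - 53111)*(-940106) = (-73503/207710 - 53111)*(-940106) = -11031759313/207710*(-940106) = 5185511560353589/103855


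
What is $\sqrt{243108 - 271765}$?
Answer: $i \sqrt{28657} \approx 169.28 i$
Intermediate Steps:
$\sqrt{243108 - 271765} = \sqrt{-28657} = i \sqrt{28657}$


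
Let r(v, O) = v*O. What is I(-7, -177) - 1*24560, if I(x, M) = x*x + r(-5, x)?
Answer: -24476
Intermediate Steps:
r(v, O) = O*v
I(x, M) = x**2 - 5*x (I(x, M) = x*x + x*(-5) = x**2 - 5*x)
I(-7, -177) - 1*24560 = -7*(-5 - 7) - 1*24560 = -7*(-12) - 24560 = 84 - 24560 = -24476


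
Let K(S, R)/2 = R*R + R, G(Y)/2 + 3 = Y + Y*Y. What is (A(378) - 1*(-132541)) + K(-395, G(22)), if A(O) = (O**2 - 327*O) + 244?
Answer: 2178147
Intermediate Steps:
A(O) = 244 + O**2 - 327*O
G(Y) = -6 + 2*Y + 2*Y**2 (G(Y) = -6 + 2*(Y + Y*Y) = -6 + 2*(Y + Y**2) = -6 + (2*Y + 2*Y**2) = -6 + 2*Y + 2*Y**2)
K(S, R) = 2*R + 2*R**2 (K(S, R) = 2*(R*R + R) = 2*(R**2 + R) = 2*(R + R**2) = 2*R + 2*R**2)
(A(378) - 1*(-132541)) + K(-395, G(22)) = ((244 + 378**2 - 327*378) - 1*(-132541)) + 2*(-6 + 2*22 + 2*22**2)*(1 + (-6 + 2*22 + 2*22**2)) = ((244 + 142884 - 123606) + 132541) + 2*(-6 + 44 + 2*484)*(1 + (-6 + 44 + 2*484)) = (19522 + 132541) + 2*(-6 + 44 + 968)*(1 + (-6 + 44 + 968)) = 152063 + 2*1006*(1 + 1006) = 152063 + 2*1006*1007 = 152063 + 2026084 = 2178147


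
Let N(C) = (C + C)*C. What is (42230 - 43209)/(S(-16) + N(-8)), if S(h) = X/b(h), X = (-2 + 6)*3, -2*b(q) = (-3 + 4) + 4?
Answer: -445/56 ≈ -7.9464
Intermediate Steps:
b(q) = -5/2 (b(q) = -((-3 + 4) + 4)/2 = -(1 + 4)/2 = -1/2*5 = -5/2)
X = 12 (X = 4*3 = 12)
N(C) = 2*C**2 (N(C) = (2*C)*C = 2*C**2)
S(h) = -24/5 (S(h) = 12/(-5/2) = 12*(-2/5) = -24/5)
(42230 - 43209)/(S(-16) + N(-8)) = (42230 - 43209)/(-24/5 + 2*(-8)**2) = -979/(-24/5 + 2*64) = -979/(-24/5 + 128) = -979/616/5 = -979*5/616 = -445/56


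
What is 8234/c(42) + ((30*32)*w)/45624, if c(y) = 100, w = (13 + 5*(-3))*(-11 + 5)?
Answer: 7850417/95050 ≈ 82.593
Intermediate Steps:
w = 12 (w = (13 - 15)*(-6) = -2*(-6) = 12)
8234/c(42) + ((30*32)*w)/45624 = 8234/100 + ((30*32)*12)/45624 = 8234*(1/100) + (960*12)*(1/45624) = 4117/50 + 11520*(1/45624) = 4117/50 + 480/1901 = 7850417/95050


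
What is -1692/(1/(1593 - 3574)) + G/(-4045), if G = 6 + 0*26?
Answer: 13558241334/4045 ≈ 3.3519e+6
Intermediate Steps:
G = 6 (G = 6 + 0 = 6)
-1692/(1/(1593 - 3574)) + G/(-4045) = -1692/(1/(1593 - 3574)) + 6/(-4045) = -1692/(1/(-1981)) + 6*(-1/4045) = -1692/(-1/1981) - 6/4045 = -1692*(-1981) - 6/4045 = 3351852 - 6/4045 = 13558241334/4045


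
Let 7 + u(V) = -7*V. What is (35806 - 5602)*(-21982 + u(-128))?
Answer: -637092972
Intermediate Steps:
u(V) = -7 - 7*V
(35806 - 5602)*(-21982 + u(-128)) = (35806 - 5602)*(-21982 + (-7 - 7*(-128))) = 30204*(-21982 + (-7 + 896)) = 30204*(-21982 + 889) = 30204*(-21093) = -637092972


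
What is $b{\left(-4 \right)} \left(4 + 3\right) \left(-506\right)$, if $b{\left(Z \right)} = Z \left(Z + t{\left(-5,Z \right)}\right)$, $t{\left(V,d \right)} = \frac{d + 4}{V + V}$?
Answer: $-56672$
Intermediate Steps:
$t{\left(V,d \right)} = \frac{4 + d}{2 V}$
$b{\left(Z \right)} = Z \left(- \frac{2}{5} + \frac{9 Z}{10}\right)$ ($b{\left(Z \right)} = Z \left(Z + \frac{4 + Z}{2 \left(-5\right)}\right) = Z \left(Z + \frac{1}{2} \left(- \frac{1}{5}\right) \left(4 + Z\right)\right) = Z \left(Z - \left(\frac{2}{5} + \frac{Z}{10}\right)\right) = Z \left(- \frac{2}{5} + \frac{9 Z}{10}\right)$)
$b{\left(-4 \right)} \left(4 + 3\right) \left(-506\right) = \frac{1}{10} \left(-4\right) \left(-4 + 9 \left(-4\right)\right) \left(4 + 3\right) \left(-506\right) = \frac{1}{10} \left(-4\right) \left(-4 - 36\right) 7 \left(-506\right) = \frac{1}{10} \left(-4\right) \left(-40\right) 7 \left(-506\right) = 16 \cdot 7 \left(-506\right) = 112 \left(-506\right) = -56672$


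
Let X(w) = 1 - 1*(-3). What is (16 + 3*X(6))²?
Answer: 784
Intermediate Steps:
X(w) = 4 (X(w) = 1 + 3 = 4)
(16 + 3*X(6))² = (16 + 3*4)² = (16 + 12)² = 28² = 784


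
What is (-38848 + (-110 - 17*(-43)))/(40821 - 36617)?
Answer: -38227/4204 ≈ -9.0930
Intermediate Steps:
(-38848 + (-110 - 17*(-43)))/(40821 - 36617) = (-38848 + (-110 + 731))/4204 = (-38848 + 621)*(1/4204) = -38227*1/4204 = -38227/4204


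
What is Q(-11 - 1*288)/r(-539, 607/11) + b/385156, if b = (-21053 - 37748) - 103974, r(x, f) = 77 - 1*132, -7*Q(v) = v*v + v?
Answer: 34255501537/148285060 ≈ 231.01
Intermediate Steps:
Q(v) = -v/7 - v**2/7 (Q(v) = -(v*v + v)/7 = -(v**2 + v)/7 = -(v + v**2)/7 = -v/7 - v**2/7)
r(x, f) = -55 (r(x, f) = 77 - 132 = -55)
b = -162775 (b = -58801 - 103974 = -162775)
Q(-11 - 1*288)/r(-539, 607/11) + b/385156 = -(-11 - 1*288)*(1 + (-11 - 1*288))/7/(-55) - 162775/385156 = -(-11 - 288)*(1 + (-11 - 288))/7*(-1/55) - 162775*1/385156 = -1/7*(-299)*(1 - 299)*(-1/55) - 162775/385156 = -1/7*(-299)*(-298)*(-1/55) - 162775/385156 = -89102/7*(-1/55) - 162775/385156 = 89102/385 - 162775/385156 = 34255501537/148285060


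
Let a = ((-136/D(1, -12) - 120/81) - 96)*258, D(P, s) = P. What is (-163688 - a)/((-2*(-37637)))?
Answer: -465524/338733 ≈ -1.3743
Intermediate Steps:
a = -542144/9 (a = ((-136/1 - 120/81) - 96)*258 = ((-136*1 - 120*1/81) - 96)*258 = ((-136 - 40/27) - 96)*258 = (-3712/27 - 96)*258 = -6304/27*258 = -542144/9 ≈ -60238.)
(-163688 - a)/((-2*(-37637))) = (-163688 - 1*(-542144/9))/((-2*(-37637))) = (-163688 + 542144/9)/75274 = -931048/9*1/75274 = -465524/338733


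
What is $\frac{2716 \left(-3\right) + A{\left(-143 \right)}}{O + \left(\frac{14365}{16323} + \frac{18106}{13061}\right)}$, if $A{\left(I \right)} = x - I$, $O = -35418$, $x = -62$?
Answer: $\frac{1719841669101}{7550446825351} \approx 0.22778$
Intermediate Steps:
$A{\left(I \right)} = -62 - I$
$\frac{2716 \left(-3\right) + A{\left(-143 \right)}}{O + \left(\frac{14365}{16323} + \frac{18106}{13061}\right)} = \frac{2716 \left(-3\right) - -81}{-35418 + \left(\frac{14365}{16323} + \frac{18106}{13061}\right)} = \frac{-8148 + \left(-62 + 143\right)}{-35418 + \left(14365 \cdot \frac{1}{16323} + 18106 \cdot \frac{1}{13061}\right)} = \frac{-8148 + 81}{-35418 + \left(\frac{14365}{16323} + \frac{18106}{13061}\right)} = - \frac{8067}{-35418 + \frac{483165503}{213194703}} = - \frac{8067}{- \frac{7550446825351}{213194703}} = \left(-8067\right) \left(- \frac{213194703}{7550446825351}\right) = \frac{1719841669101}{7550446825351}$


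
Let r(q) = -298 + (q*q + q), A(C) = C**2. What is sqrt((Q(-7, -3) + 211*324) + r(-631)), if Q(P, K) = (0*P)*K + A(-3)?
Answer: sqrt(465605) ≈ 682.35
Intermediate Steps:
Q(P, K) = 9 (Q(P, K) = (0*P)*K + (-3)**2 = 0*K + 9 = 0 + 9 = 9)
r(q) = -298 + q + q**2 (r(q) = -298 + (q**2 + q) = -298 + (q + q**2) = -298 + q + q**2)
sqrt((Q(-7, -3) + 211*324) + r(-631)) = sqrt((9 + 211*324) + (-298 - 631 + (-631)**2)) = sqrt((9 + 68364) + (-298 - 631 + 398161)) = sqrt(68373 + 397232) = sqrt(465605)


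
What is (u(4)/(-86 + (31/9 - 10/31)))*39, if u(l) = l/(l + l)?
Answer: -10881/46246 ≈ -0.23529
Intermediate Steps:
u(l) = ½ (u(l) = l/((2*l)) = l*(1/(2*l)) = ½)
(u(4)/(-86 + (31/9 - 10/31)))*39 = (1/(2*(-86 + (31/9 - 10/31))))*39 = (1/(2*(-86 + 871/279)))*39 = (1/(2*(-23123/279)))*39 = ((½)*(-279/23123))*39 = -279/46246*39 = -10881/46246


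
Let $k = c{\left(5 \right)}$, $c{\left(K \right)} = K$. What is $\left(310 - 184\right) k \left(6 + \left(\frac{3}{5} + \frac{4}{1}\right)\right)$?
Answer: $6678$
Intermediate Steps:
$k = 5$
$\left(310 - 184\right) k \left(6 + \left(\frac{3}{5} + \frac{4}{1}\right)\right) = \left(310 - 184\right) 5 \left(6 + \left(\frac{3}{5} + \frac{4}{1}\right)\right) = 126 \cdot 5 \left(6 + \left(3 \cdot \frac{1}{5} + 4 \cdot 1\right)\right) = 126 \cdot 5 \left(6 + \left(\frac{3}{5} + 4\right)\right) = 126 \cdot 5 \left(6 + \frac{23}{5}\right) = 126 \cdot 5 \cdot \frac{53}{5} = 126 \cdot 53 = 6678$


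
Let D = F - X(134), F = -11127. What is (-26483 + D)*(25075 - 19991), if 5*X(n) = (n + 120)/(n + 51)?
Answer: -176869838336/925 ≈ -1.9121e+8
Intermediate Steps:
X(n) = (120 + n)/(5*(51 + n)) (X(n) = ((n + 120)/(n + 51))/5 = ((120 + n)/(51 + n))/5 = (120 + n)/(5*(51 + n)))
D = -10292729/925 (D = -11127 - (120 + 134)/(5*(51 + 134)) = -11127 - 254/(5*185) = -11127 - 1*254/925 = -11127 - 254/925 = -10292729/925 ≈ -11127.)
(-26483 + D)*(25075 - 19991) = (-26483 - 10292729/925)*(25075 - 19991) = -34789504/925*5084 = -176869838336/925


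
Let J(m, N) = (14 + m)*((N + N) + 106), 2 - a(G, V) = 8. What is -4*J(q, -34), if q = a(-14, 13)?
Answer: -1216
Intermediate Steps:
a(G, V) = -6 (a(G, V) = 2 - 1*8 = 2 - 8 = -6)
q = -6
J(m, N) = (14 + m)*(106 + 2*N) (J(m, N) = (14 + m)*(2*N + 106) = (14 + m)*(106 + 2*N))
-4*J(q, -34) = -4*(1484 + 28*(-34) + 106*(-6) + 2*(-34)*(-6)) = -4*(1484 - 952 - 636 + 408) = -4*304 = -1216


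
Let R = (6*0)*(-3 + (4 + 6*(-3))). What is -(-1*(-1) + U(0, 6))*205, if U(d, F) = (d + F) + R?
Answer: -1435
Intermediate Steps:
R = 0 (R = 0*(-3 + (4 - 18)) = 0*(-3 - 14) = 0*(-17) = 0)
U(d, F) = F + d (U(d, F) = (d + F) + 0 = (F + d) + 0 = F + d)
-(-1*(-1) + U(0, 6))*205 = -(-1*(-1) + (6 + 0))*205 = -(1 + 6)*205 = -1*7*205 = -7*205 = -1435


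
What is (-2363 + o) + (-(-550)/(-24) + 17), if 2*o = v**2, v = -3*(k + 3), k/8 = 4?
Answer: 37723/12 ≈ 3143.6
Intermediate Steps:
k = 32 (k = 8*4 = 32)
v = -105 (v = -3*(32 + 3) = -3*35 = -105)
o = 11025/2 (o = (1/2)*(-105)**2 = (1/2)*11025 = 11025/2 ≈ 5512.5)
(-2363 + o) + (-(-550)/(-24) + 17) = (-2363 + 11025/2) + (-(-550)/(-24) + 17) = 6299/2 + (-(-550)*(-1)/24 + 17) = 6299/2 + (-25*11/12 + 17) = 6299/2 + (-275/12 + 17) = 6299/2 - 71/12 = 37723/12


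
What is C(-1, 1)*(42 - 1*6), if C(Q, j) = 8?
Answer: 288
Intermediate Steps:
C(-1, 1)*(42 - 1*6) = 8*(42 - 1*6) = 8*(42 - 6) = 8*36 = 288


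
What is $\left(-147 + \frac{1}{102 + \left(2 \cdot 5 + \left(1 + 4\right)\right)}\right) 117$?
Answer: $-17198$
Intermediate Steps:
$\left(-147 + \frac{1}{102 + \left(2 \cdot 5 + \left(1 + 4\right)\right)}\right) 117 = \left(-147 + \frac{1}{102 + \left(10 + 5\right)}\right) 117 = \left(-147 + \frac{1}{102 + 15}\right) 117 = \left(-147 + \frac{1}{117}\right) 117 = \left(- \frac{17198}{117}\right) 117 = -17198$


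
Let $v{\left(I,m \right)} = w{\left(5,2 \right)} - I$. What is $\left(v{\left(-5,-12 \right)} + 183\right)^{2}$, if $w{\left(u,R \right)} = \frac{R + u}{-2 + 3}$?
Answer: $38025$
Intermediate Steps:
$w{\left(u,R \right)} = R + u$ ($w{\left(u,R \right)} = \frac{R + u}{1} = \left(R + u\right) 1 = R + u$)
$v{\left(I,m \right)} = 7 - I$ ($v{\left(I,m \right)} = \left(2 + 5\right) - I = 7 - I$)
$\left(v{\left(-5,-12 \right)} + 183\right)^{2} = \left(\left(7 - -5\right) + 183\right)^{2} = \left(\left(7 + 5\right) + 183\right)^{2} = \left(12 + 183\right)^{2} = 195^{2} = 38025$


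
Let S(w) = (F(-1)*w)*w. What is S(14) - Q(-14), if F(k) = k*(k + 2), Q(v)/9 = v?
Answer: -70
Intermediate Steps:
Q(v) = 9*v
F(k) = k*(2 + k)
S(w) = -w**2 (S(w) = ((-(2 - 1))*w)*w = ((-1*1)*w)*w = (-w)*w = -w**2)
S(14) - Q(-14) = -1*14**2 - 9*(-14) = -1*196 - 1*(-126) = -196 + 126 = -70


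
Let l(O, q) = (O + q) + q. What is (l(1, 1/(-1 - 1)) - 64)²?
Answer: 4096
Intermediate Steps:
l(O, q) = O + 2*q
(l(1, 1/(-1 - 1)) - 64)² = ((1 + 2/(-1 - 1)) - 64)² = ((1 + 2/(-2)) - 64)² = ((1 + 2*(-½)) - 64)² = ((1 - 1) - 64)² = (0 - 64)² = (-64)² = 4096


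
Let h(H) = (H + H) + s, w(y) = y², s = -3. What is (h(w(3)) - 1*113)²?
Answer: 9604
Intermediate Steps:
h(H) = -3 + 2*H (h(H) = (H + H) - 3 = 2*H - 3 = -3 + 2*H)
(h(w(3)) - 1*113)² = ((-3 + 2*3²) - 1*113)² = ((-3 + 2*9) - 113)² = ((-3 + 18) - 113)² = (15 - 113)² = (-98)² = 9604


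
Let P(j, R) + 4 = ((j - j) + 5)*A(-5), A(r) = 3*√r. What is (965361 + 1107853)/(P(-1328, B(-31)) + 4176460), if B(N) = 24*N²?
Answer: 2886229016528/5814261573687 - 10366070*I*√5/5814261573687 ≈ 0.49641 - 3.9866e-6*I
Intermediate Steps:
P(j, R) = -4 + 15*I*√5 (P(j, R) = -4 + ((j - j) + 5)*(3*√(-5)) = -4 + (0 + 5)*(3*(I*√5)) = -4 + 5*(3*I*√5) = -4 + 15*I*√5)
(965361 + 1107853)/(P(-1328, B(-31)) + 4176460) = (965361 + 1107853)/((-4 + 15*I*√5) + 4176460) = 2073214/(4176456 + 15*I*√5)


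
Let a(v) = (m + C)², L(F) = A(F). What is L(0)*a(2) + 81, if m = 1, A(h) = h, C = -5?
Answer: 81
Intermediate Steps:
L(F) = F
a(v) = 16 (a(v) = (1 - 5)² = (-4)² = 16)
L(0)*a(2) + 81 = 0*16 + 81 = 0 + 81 = 81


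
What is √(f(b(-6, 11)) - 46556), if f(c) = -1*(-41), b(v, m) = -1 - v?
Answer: I*√46515 ≈ 215.67*I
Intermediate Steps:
f(c) = 41
√(f(b(-6, 11)) - 46556) = √(41 - 46556) = √(-46515) = I*√46515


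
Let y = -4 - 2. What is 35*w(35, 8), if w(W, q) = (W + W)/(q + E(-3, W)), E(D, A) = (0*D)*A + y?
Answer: 1225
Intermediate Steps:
y = -6
E(D, A) = -6 (E(D, A) = (0*D)*A - 6 = 0*A - 6 = 0 - 6 = -6)
w(W, q) = 2*W/(-6 + q) (w(W, q) = (W + W)/(q - 6) = (2*W)/(-6 + q) = 2*W/(-6 + q))
35*w(35, 8) = 35*(2*35/(-6 + 8)) = 35*(2*35/2) = 35*(2*35*(1/2)) = 35*35 = 1225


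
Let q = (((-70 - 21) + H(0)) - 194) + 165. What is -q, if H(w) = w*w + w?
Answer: 120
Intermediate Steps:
H(w) = w + w**2 (H(w) = w**2 + w = w + w**2)
q = -120 (q = (((-70 - 21) + 0*(1 + 0)) - 194) + 165 = ((-91 + 0*1) - 194) + 165 = ((-91 + 0) - 194) + 165 = (-91 - 194) + 165 = -285 + 165 = -120)
-q = -1*(-120) = 120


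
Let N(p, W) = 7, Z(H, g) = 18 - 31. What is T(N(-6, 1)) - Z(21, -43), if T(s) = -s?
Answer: 6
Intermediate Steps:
Z(H, g) = -13
T(N(-6, 1)) - Z(21, -43) = -1*7 - 1*(-13) = -7 + 13 = 6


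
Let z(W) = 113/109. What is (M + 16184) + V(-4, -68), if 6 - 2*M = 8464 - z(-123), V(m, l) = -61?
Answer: 2593005/218 ≈ 11895.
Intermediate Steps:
z(W) = 113/109 (z(W) = 113*(1/109) = 113/109)
M = -921809/218 (M = 3 - (8464 - 1*113/109)/2 = 3 - (8464 - 113/109)/2 = 3 - 1/2*922463/109 = 3 - 922463/218 = -921809/218 ≈ -4228.5)
(M + 16184) + V(-4, -68) = (-921809/218 + 16184) - 61 = 2606303/218 - 61 = 2593005/218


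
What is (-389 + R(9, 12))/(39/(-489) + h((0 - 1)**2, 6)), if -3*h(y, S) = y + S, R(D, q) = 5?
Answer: 46944/295 ≈ 159.13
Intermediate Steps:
h(y, S) = -S/3 - y/3 (h(y, S) = -(y + S)/3 = -(S + y)/3 = -S/3 - y/3)
(-389 + R(9, 12))/(39/(-489) + h((0 - 1)**2, 6)) = (-389 + 5)/(39/(-489) + (-1/3*6 - (0 - 1)**2/3)) = -384/(39*(-1/489) + (-2 - 1/3*(-1)**2)) = -384/(-13/163 + (-2 - 1/3*1)) = -384/(-13/163 + (-2 - 1/3)) = -384/(-13/163 - 7/3) = -384/(-1180/489) = -384*(-489/1180) = 46944/295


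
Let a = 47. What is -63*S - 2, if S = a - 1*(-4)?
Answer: -3215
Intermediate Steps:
S = 51 (S = 47 - 1*(-4) = 47 + 4 = 51)
-63*S - 2 = -63*51 - 2 = -3213 - 2 = -3215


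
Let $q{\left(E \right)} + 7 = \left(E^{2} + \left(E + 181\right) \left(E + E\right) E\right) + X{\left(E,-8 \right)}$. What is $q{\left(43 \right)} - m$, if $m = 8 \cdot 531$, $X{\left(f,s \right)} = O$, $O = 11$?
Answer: $825957$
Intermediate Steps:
$X{\left(f,s \right)} = 11$
$m = 4248$
$q{\left(E \right)} = 4 + E^{2} + 2 E^{2} \left(181 + E\right)$ ($q{\left(E \right)} = -7 + \left(\left(E^{2} + \left(E + 181\right) \left(E + E\right) E\right) + 11\right) = -7 + \left(\left(E^{2} + \left(181 + E\right) 2 E E\right) + 11\right) = -7 + \left(\left(E^{2} + 2 E \left(181 + E\right) E\right) + 11\right) = -7 + \left(\left(E^{2} + 2 E^{2} \left(181 + E\right)\right) + 11\right) = -7 + \left(11 + E^{2} + 2 E^{2} \left(181 + E\right)\right) = 4 + E^{2} + 2 E^{2} \left(181 + E\right)$)
$q{\left(43 \right)} - m = \left(4 + 2 \cdot 43^{3} + 363 \cdot 43^{2}\right) - 4248 = \left(4 + 2 \cdot 79507 + 363 \cdot 1849\right) - 4248 = \left(4 + 159014 + 671187\right) - 4248 = 830205 - 4248 = 825957$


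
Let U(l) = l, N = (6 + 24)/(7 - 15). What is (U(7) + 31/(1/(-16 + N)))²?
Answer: 5861241/16 ≈ 3.6633e+5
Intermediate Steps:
N = -15/4 (N = 30/(-8) = 30*(-⅛) = -15/4 ≈ -3.7500)
(U(7) + 31/(1/(-16 + N)))² = (7 + 31/(1/(-16 - 15/4)))² = (7 + 31/(1/(-79/4)))² = (7 + 31/(-4/79))² = (7 + 31*(-79/4))² = (7 - 2449/4)² = (-2421/4)² = 5861241/16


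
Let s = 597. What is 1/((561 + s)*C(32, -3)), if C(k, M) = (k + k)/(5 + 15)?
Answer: 5/18528 ≈ 0.00026986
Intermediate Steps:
C(k, M) = k/10 (C(k, M) = (2*k)/20 = (2*k)*(1/20) = k/10)
1/((561 + s)*C(32, -3)) = 1/((561 + 597)*(((1/10)*32))) = 1/(1158*(16/5)) = (1/1158)*(5/16) = 5/18528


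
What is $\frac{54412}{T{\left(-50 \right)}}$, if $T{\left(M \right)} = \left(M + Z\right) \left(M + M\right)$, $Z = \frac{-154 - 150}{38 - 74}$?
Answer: $\frac{122427}{9350} \approx 13.094$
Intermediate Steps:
$Z = \frac{76}{9}$ ($Z = - \frac{304}{-36} = \left(-304\right) \left(- \frac{1}{36}\right) = \frac{76}{9} \approx 8.4444$)
$T{\left(M \right)} = 2 M \left(\frac{76}{9} + M\right)$ ($T{\left(M \right)} = \left(M + \frac{76}{9}\right) \left(M + M\right) = \left(\frac{76}{9} + M\right) 2 M = 2 M \left(\frac{76}{9} + M\right)$)
$\frac{54412}{T{\left(-50 \right)}} = \frac{54412}{\frac{2}{9} \left(-50\right) \left(76 + 9 \left(-50\right)\right)} = \frac{54412}{\frac{2}{9} \left(-50\right) \left(76 - 450\right)} = \frac{54412}{\frac{2}{9} \left(-50\right) \left(-374\right)} = \frac{54412}{\frac{37400}{9}} = 54412 \cdot \frac{9}{37400} = \frac{122427}{9350}$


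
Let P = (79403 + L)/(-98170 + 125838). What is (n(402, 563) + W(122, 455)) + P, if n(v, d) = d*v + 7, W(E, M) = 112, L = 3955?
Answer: 3132681809/13834 ≈ 2.2645e+5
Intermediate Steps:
n(v, d) = 7 + d*v
P = 41679/13834 (P = (79403 + 3955)/(-98170 + 125838) = 83358/27668 = 83358*(1/27668) = 41679/13834 ≈ 3.0128)
(n(402, 563) + W(122, 455)) + P = ((7 + 563*402) + 112) + 41679/13834 = ((7 + 226326) + 112) + 41679/13834 = (226333 + 112) + 41679/13834 = 226445 + 41679/13834 = 3132681809/13834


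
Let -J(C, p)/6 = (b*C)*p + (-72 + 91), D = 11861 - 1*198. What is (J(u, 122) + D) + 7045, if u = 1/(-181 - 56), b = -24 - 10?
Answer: 1460630/79 ≈ 18489.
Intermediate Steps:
D = 11663 (D = 11861 - 198 = 11663)
b = -34
u = -1/237 (u = 1/(-237) = -1/237 ≈ -0.0042194)
J(C, p) = -114 + 204*C*p (J(C, p) = -6*((-34*C)*p + (-72 + 91)) = -6*(-34*C*p + 19) = -6*(19 - 34*C*p) = -114 + 204*C*p)
(J(u, 122) + D) + 7045 = ((-114 + 204*(-1/237)*122) + 11663) + 7045 = ((-114 - 8296/79) + 11663) + 7045 = (-17302/79 + 11663) + 7045 = 904075/79 + 7045 = 1460630/79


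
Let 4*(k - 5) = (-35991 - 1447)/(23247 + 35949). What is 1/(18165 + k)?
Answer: 118392/2151163921 ≈ 5.5036e-5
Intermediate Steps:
k = 573241/118392 (k = 5 + ((-35991 - 1447)/(23247 + 35949))/4 = 5 + (-37438/59196)/4 = 5 + (-37438*1/59196)/4 = 5 + (1/4)*(-18719/29598) = 5 - 18719/118392 = 573241/118392 ≈ 4.8419)
1/(18165 + k) = 1/(18165 + 573241/118392) = 1/(2151163921/118392) = 118392/2151163921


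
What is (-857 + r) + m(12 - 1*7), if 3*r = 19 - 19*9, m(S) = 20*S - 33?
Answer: -2522/3 ≈ -840.67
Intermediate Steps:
m(S) = -33 + 20*S
r = -152/3 (r = (19 - 19*9)/3 = (19 - 171)/3 = (⅓)*(-152) = -152/3 ≈ -50.667)
(-857 + r) + m(12 - 1*7) = (-857 - 152/3) + (-33 + 20*(12 - 1*7)) = -2723/3 + (-33 + 20*(12 - 7)) = -2723/3 + (-33 + 20*5) = -2723/3 + (-33 + 100) = -2723/3 + 67 = -2522/3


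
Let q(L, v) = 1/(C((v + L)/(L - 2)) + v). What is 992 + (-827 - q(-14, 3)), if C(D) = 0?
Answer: 494/3 ≈ 164.67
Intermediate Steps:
q(L, v) = 1/v (q(L, v) = 1/(0 + v) = 1/v)
992 + (-827 - q(-14, 3)) = 992 + (-827 - 1/3) = 992 + (-827 - 1*⅓) = 992 + (-827 - ⅓) = 992 - 2482/3 = 494/3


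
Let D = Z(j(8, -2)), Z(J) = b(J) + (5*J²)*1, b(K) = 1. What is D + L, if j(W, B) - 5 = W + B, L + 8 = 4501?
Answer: 5099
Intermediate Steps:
L = 4493 (L = -8 + 4501 = 4493)
j(W, B) = 5 + B + W (j(W, B) = 5 + (W + B) = 5 + (B + W) = 5 + B + W)
Z(J) = 1 + 5*J² (Z(J) = 1 + (5*J²)*1 = 1 + 5*J²)
D = 606 (D = 1 + 5*(5 - 2 + 8)² = 1 + 5*11² = 1 + 5*121 = 1 + 605 = 606)
D + L = 606 + 4493 = 5099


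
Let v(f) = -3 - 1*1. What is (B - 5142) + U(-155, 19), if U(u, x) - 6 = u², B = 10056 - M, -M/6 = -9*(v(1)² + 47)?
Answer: 25543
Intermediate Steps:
v(f) = -4 (v(f) = -3 - 1 = -4)
M = 3402 (M = -(-54)*((-4)² + 47) = -(-54)*(16 + 47) = -(-54)*63 = -6*(-567) = 3402)
B = 6654 (B = 10056 - 1*3402 = 10056 - 3402 = 6654)
U(u, x) = 6 + u²
(B - 5142) + U(-155, 19) = (6654 - 5142) + (6 + (-155)²) = 1512 + (6 + 24025) = 1512 + 24031 = 25543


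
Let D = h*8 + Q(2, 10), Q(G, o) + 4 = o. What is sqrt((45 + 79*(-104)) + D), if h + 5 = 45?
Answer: I*sqrt(7845) ≈ 88.572*I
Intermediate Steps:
h = 40 (h = -5 + 45 = 40)
Q(G, o) = -4 + o
D = 326 (D = 40*8 + (-4 + 10) = 320 + 6 = 326)
sqrt((45 + 79*(-104)) + D) = sqrt((45 + 79*(-104)) + 326) = sqrt((45 - 8216) + 326) = sqrt(-8171 + 326) = sqrt(-7845) = I*sqrt(7845)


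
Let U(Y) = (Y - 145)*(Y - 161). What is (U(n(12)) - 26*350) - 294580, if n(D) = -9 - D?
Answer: -273468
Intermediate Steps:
U(Y) = (-161 + Y)*(-145 + Y) (U(Y) = (-145 + Y)*(-161 + Y) = (-161 + Y)*(-145 + Y))
(U(n(12)) - 26*350) - 294580 = ((23345 + (-9 - 1*12)² - 306*(-9 - 1*12)) - 26*350) - 294580 = ((23345 + (-9 - 12)² - 306*(-9 - 12)) - 9100) - 294580 = ((23345 + (-21)² - 306*(-21)) - 9100) - 294580 = ((23345 + 441 + 6426) - 9100) - 294580 = (30212 - 9100) - 294580 = 21112 - 294580 = -273468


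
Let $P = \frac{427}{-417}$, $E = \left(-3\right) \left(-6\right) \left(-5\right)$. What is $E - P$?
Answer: $- \frac{37103}{417} \approx -88.976$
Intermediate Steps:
$E = -90$ ($E = 18 \left(-5\right) = -90$)
$P = - \frac{427}{417}$ ($P = 427 \left(- \frac{1}{417}\right) = - \frac{427}{417} \approx -1.024$)
$E - P = -90 - - \frac{427}{417} = -90 + \frac{427}{417} = - \frac{37103}{417}$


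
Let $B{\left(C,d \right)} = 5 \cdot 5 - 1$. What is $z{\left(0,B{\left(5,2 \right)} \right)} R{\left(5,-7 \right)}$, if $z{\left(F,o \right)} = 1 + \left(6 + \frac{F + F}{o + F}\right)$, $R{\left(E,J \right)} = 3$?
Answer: $21$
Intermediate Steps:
$B{\left(C,d \right)} = 24$ ($B{\left(C,d \right)} = 25 - 1 = 24$)
$z{\left(F,o \right)} = 7 + \frac{2 F}{F + o}$ ($z{\left(F,o \right)} = 1 + \left(6 + \frac{2 F}{F + o}\right) = 7 + \frac{2 F}{F + o}$)
$z{\left(0,B{\left(5,2 \right)} \right)} R{\left(5,-7 \right)} = \frac{7 \cdot 24 + 9 \cdot 0}{0 + 24} \cdot 3 = \frac{168 + 0}{24} \cdot 3 = \frac{1}{24} \cdot 168 \cdot 3 = 7 \cdot 3 = 21$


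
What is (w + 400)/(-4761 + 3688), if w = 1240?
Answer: -1640/1073 ≈ -1.5284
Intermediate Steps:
(w + 400)/(-4761 + 3688) = (1240 + 400)/(-4761 + 3688) = 1640/(-1073) = 1640*(-1/1073) = -1640/1073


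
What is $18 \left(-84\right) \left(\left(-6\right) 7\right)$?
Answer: $63504$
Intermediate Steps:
$18 \left(-84\right) \left(\left(-6\right) 7\right) = \left(-1512\right) \left(-42\right) = 63504$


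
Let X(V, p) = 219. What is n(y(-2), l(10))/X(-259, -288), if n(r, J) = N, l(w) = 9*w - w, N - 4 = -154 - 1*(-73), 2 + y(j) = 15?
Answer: -77/219 ≈ -0.35160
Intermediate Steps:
y(j) = 13 (y(j) = -2 + 15 = 13)
N = -77 (N = 4 + (-154 - 1*(-73)) = 4 + (-154 + 73) = 4 - 81 = -77)
l(w) = 8*w
n(r, J) = -77
n(y(-2), l(10))/X(-259, -288) = -77/219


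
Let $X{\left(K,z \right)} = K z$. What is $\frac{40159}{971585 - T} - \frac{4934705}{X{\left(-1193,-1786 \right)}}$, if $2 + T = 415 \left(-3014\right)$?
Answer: $- \frac{10881306886903}{4735256843106} \approx -2.2979$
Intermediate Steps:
$T = -1250812$ ($T = -2 + 415 \left(-3014\right) = -2 - 1250810 = -1250812$)
$\frac{40159}{971585 - T} - \frac{4934705}{X{\left(-1193,-1786 \right)}} = \frac{40159}{971585 - -1250812} - \frac{4934705}{\left(-1193\right) \left(-1786\right)} = \frac{40159}{971585 + 1250812} - \frac{4934705}{2130698} = \frac{40159}{2222397} - \frac{4934705}{2130698} = - \frac{10881306886903}{4735256843106}$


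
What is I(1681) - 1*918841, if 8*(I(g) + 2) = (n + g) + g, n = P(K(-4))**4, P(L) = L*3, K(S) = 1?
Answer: -7347301/8 ≈ -9.1841e+5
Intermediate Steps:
P(L) = 3*L
n = 81 (n = (3*1)**4 = 3**4 = 81)
I(g) = 65/8 + g/4 (I(g) = -2 + ((81 + g) + g)/8 = -2 + (81 + 2*g)/8 = -2 + (81/8 + g/4) = 65/8 + g/4)
I(1681) - 1*918841 = (65/8 + (1/4)*1681) - 1*918841 = (65/8 + 1681/4) - 918841 = 3427/8 - 918841 = -7347301/8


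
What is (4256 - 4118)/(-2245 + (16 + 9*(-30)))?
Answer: -46/833 ≈ -0.055222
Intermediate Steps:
(4256 - 4118)/(-2245 + (16 + 9*(-30))) = 138/(-2245 + (16 - 270)) = 138/(-2245 - 254) = 138/(-2499) = 138*(-1/2499) = -46/833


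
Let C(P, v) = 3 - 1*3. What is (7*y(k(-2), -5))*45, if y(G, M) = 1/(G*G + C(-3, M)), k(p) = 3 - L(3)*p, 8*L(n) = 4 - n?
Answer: 5040/169 ≈ 29.822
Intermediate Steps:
C(P, v) = 0 (C(P, v) = 3 - 3 = 0)
L(n) = ½ - n/8 (L(n) = (4 - n)/8 = ½ - n/8)
k(p) = 3 - p/8 (k(p) = 3 - (½ - ⅛*3)*p = 3 - (½ - 3/8)*p = 3 - p/8)
y(G, M) = G⁻² (y(G, M) = 1/(G*G + 0) = 1/(G² + 0) = 1/(G²) = G⁻²)
(7*y(k(-2), -5))*45 = (7/(3 - ⅛*(-2))²)*45 = (7/(3 + ¼)²)*45 = (7/(13/4)²)*45 = (7*(16/169))*45 = (112/169)*45 = 5040/169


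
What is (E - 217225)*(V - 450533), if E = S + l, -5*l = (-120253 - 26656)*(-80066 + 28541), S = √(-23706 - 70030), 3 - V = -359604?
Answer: 137672372299220 - 181852*I*√23434 ≈ 1.3767e+14 - 2.7838e+7*I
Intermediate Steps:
V = 359607 (V = 3 - 1*(-359604) = 3 + 359604 = 359607)
S = 2*I*√23434 (S = √(-93736) = 2*I*√23434 ≈ 306.16*I)
l = -1513897245 (l = -(-120253 - 26656)*(-80066 + 28541)/5 = -(-146909)*(-51525)/5 = -⅕*7569486225 = -1513897245)
E = -1513897245 + 2*I*√23434 (E = 2*I*√23434 - 1513897245 = -1513897245 + 2*I*√23434 ≈ -1.5139e+9 + 306.16*I)
(E - 217225)*(V - 450533) = ((-1513897245 + 2*I*√23434) - 217225)*(359607 - 450533) = (-1514114470 + 2*I*√23434)*(-90926) = 137672372299220 - 181852*I*√23434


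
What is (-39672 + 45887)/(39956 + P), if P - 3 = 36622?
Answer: 6215/76581 ≈ 0.081156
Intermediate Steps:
P = 36625 (P = 3 + 36622 = 36625)
(-39672 + 45887)/(39956 + P) = (-39672 + 45887)/(39956 + 36625) = 6215/76581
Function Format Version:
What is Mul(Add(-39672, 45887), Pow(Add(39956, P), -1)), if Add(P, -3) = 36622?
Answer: Rational(6215, 76581) ≈ 0.081156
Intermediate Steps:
P = 36625 (P = Add(3, 36622) = 36625)
Mul(Add(-39672, 45887), Pow(Add(39956, P), -1)) = Mul(Add(-39672, 45887), Pow(Add(39956, 36625), -1)) = Mul(6215, Pow(76581, -1)) = Mul(6215, Rational(1, 76581)) = Rational(6215, 76581)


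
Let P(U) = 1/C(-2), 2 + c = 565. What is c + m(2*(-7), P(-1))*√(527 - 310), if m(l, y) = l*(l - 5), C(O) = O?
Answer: 563 + 266*√217 ≈ 4481.4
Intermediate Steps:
c = 563 (c = -2 + 565 = 563)
P(U) = -½ (P(U) = 1/(-2) = -½)
m(l, y) = l*(-5 + l)
c + m(2*(-7), P(-1))*√(527 - 310) = 563 + ((2*(-7))*(-5 + 2*(-7)))*√(527 - 310) = 563 + (-14*(-5 - 14))*√217 = 563 + (-14*(-19))*√217 = 563 + 266*√217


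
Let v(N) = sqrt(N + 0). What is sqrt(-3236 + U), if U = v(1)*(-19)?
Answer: I*sqrt(3255) ≈ 57.053*I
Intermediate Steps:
v(N) = sqrt(N)
U = -19 (U = sqrt(1)*(-19) = 1*(-19) = -19)
sqrt(-3236 + U) = sqrt(-3236 - 19) = sqrt(-3255) = I*sqrt(3255)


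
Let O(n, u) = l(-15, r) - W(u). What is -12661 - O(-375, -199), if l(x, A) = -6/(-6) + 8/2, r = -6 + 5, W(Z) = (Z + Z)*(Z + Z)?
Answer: 145738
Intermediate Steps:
W(Z) = 4*Z² (W(Z) = (2*Z)*(2*Z) = 4*Z²)
r = -1
l(x, A) = 5 (l(x, A) = -6*(-⅙) + 8*(½) = 1 + 4 = 5)
O(n, u) = 5 - 4*u²
-12661 - O(-375, -199) = -12661 - (5 - 4*(-199)²) = -12661 - (5 - 4*39601) = -12661 - (5 - 158404) = -12661 - 1*(-158399) = -12661 + 158399 = 145738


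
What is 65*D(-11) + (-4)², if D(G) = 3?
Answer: 211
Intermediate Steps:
65*D(-11) + (-4)² = 65*3 + (-4)² = 195 + 16 = 211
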